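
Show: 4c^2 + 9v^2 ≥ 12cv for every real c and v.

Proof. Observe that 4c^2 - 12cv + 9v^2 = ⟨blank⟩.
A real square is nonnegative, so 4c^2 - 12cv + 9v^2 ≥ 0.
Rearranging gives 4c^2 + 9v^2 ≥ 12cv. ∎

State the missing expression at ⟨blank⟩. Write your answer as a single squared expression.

(2c - 3v)^2

The leading and trailing coefficients are 2^2 and 3^2, and 12 = 2·2·3, so the trinomial is (2c - 3v)^2.
Hence 4c^2 - 12cv + 9v^2 ≥ 0.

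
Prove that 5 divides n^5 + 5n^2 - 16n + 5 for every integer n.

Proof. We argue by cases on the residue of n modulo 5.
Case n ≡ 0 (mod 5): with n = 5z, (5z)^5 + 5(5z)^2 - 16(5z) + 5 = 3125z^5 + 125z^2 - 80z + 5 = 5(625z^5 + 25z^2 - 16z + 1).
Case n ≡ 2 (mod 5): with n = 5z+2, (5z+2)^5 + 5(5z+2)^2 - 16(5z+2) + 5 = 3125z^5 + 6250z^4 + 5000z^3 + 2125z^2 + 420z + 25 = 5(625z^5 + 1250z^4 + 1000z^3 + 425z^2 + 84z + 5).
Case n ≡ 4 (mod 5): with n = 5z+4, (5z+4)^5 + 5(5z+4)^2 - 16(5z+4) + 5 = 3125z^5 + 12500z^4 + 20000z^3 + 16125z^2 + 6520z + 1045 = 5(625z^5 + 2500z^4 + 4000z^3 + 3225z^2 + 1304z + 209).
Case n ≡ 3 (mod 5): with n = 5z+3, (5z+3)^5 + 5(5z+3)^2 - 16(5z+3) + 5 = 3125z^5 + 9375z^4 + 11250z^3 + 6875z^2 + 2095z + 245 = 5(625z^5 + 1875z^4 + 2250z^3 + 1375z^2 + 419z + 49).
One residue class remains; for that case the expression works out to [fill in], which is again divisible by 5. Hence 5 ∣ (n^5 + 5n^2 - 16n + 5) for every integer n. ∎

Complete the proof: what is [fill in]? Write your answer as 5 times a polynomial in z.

5(625z^5 + 625z^4 + 250z^3 + 75z^2 - z - 1)

Only n ≡ 1 (mod 5) is unaccounted for. Put n = 5z+1:
(5z+1)^5 + 5(5z+1)^2 - 16(5z+1) + 5 expands to 3125z^5 + 3125z^4 + 1250z^3 + 375z^2 - 5z - 5,
and factoring out 5 leaves 5(625z^5 + 625z^4 + 250z^3 + 75z^2 - z - 1).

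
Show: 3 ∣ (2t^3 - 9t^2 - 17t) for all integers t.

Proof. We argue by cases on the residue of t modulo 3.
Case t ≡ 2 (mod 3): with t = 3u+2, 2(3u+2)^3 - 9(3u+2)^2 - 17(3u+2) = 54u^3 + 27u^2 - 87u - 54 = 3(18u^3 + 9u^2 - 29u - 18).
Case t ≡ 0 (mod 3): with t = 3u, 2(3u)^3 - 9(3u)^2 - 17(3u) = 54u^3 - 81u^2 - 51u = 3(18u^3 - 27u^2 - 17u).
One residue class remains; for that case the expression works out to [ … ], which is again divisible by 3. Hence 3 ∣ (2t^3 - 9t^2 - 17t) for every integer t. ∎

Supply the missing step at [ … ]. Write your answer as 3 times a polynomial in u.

3(18u^3 - 9u^2 - 29u - 8)

Only t ≡ 1 (mod 3) is unaccounted for. Put t = 3u+1:
2(3u+1)^3 - 9(3u+1)^2 - 17(3u+1) expands to 54u^3 - 27u^2 - 87u - 24,
and factoring out 3 leaves 3(18u^3 - 9u^2 - 29u - 8).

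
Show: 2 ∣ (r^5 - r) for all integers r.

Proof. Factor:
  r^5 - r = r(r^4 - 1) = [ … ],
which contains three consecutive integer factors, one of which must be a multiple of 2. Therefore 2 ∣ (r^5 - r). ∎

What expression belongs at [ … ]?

(r - 1)r(r + 1)(r^2 + 1)

r^4 - 1 = (r^2 - 1)(r^2 + 1), and r^2 - 1 = (r-1)(r+1).
So r(r^4 - 1) = (r - 1)r(r + 1)(r^2 + 1).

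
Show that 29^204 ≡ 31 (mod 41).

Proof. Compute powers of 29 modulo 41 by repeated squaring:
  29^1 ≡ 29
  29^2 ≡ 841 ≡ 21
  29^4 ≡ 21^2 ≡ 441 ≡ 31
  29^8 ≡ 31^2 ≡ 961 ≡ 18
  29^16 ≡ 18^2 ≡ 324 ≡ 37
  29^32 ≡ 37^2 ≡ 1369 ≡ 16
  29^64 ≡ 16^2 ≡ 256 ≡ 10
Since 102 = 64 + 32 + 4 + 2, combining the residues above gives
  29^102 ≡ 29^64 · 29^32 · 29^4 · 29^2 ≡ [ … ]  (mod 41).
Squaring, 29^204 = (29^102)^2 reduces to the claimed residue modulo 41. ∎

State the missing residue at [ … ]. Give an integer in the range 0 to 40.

20

29^64 · 29^32 · 29^4 · 29^2 ≡ 10 · 16 · 31 · 21 = 104160.
104160 mod 41 = 20, so 29^102 ≡ 20 (mod 41).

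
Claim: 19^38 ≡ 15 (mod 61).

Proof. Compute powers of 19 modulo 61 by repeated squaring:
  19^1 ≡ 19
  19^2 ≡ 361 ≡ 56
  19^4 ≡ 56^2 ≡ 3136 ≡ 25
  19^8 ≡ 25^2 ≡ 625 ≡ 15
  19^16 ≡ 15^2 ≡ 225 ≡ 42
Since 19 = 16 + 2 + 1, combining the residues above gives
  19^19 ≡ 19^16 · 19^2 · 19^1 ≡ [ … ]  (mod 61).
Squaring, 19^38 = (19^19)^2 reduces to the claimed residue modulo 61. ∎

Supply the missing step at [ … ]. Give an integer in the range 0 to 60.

Multiply the listed residues: 42 · 56 · 19 = 2352 → 44688.
Reducing modulo 61: 44688 = 732·61 + 36, so 19^19 ≡ 36.

36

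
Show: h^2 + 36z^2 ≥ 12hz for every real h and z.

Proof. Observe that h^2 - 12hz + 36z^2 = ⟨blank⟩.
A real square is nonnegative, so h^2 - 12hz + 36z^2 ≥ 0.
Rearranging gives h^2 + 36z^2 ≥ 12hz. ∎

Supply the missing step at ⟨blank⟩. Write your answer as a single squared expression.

(h - 6z)^2

h^2 - 12hz + 36z^2 is a perfect-square trinomial: the outer terms are (h)^2 and (6z)^2, and the cross term is -2·h·6z.
So h^2 - 12hz + 36z^2 = (h - 6z)^2 ≥ 0.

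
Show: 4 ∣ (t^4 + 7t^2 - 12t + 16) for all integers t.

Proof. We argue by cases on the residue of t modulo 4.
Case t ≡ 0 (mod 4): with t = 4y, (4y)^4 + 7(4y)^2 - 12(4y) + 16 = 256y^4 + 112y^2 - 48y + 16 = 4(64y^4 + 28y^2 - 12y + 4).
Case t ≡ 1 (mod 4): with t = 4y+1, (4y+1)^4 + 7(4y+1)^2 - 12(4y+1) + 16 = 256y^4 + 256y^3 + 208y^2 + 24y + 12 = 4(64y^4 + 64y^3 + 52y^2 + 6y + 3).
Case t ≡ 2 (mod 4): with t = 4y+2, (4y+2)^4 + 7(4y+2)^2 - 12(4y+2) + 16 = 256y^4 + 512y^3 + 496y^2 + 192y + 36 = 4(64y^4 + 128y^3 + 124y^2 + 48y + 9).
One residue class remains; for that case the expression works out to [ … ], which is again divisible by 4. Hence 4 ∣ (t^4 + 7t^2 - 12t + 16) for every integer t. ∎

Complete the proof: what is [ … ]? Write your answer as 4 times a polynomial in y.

The residues treated are {0, 1, 2}, so the missing case is t ≡ 3 (mod 4); write t = 4y+3.
Then (4y+3)^4 + 7(4y+3)^2 - 12(4y+3) + 16 = 256y^4 + 768y^3 + 976y^2 + 552y + 124 = 4(64y^4 + 192y^3 + 244y^2 + 138y + 31).

4(64y^4 + 192y^3 + 244y^2 + 138y + 31)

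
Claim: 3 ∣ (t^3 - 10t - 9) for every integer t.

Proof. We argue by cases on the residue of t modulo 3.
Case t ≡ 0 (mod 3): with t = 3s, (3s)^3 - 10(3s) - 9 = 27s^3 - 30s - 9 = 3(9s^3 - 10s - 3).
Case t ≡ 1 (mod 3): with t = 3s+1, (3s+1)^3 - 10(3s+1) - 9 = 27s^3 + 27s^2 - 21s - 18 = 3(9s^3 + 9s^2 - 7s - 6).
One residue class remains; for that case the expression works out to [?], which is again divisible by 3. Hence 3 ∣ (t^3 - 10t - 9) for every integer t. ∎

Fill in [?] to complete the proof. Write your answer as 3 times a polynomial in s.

Only t ≡ 2 (mod 3) is unaccounted for. Put t = 3s+2:
(3s+2)^3 - 10(3s+2) - 9 expands to 27s^3 + 54s^2 + 6s - 21,
and factoring out 3 leaves 3(9s^3 + 18s^2 + 2s - 7).

3(9s^3 + 18s^2 + 2s - 7)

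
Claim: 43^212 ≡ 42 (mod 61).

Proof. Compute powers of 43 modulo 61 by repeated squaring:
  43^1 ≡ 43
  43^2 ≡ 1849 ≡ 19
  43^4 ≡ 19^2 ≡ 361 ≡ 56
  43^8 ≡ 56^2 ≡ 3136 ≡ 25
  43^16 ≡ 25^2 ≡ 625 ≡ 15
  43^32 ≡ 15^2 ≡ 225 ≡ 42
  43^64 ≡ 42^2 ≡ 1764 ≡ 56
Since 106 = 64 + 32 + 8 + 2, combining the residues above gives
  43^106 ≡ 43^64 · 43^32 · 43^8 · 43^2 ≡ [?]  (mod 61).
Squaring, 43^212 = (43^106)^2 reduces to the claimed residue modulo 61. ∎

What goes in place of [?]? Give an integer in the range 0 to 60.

46

43^64 · 43^32 · 43^8 · 43^2 ≡ 56 · 42 · 25 · 19 = 1117200.
1117200 mod 61 = 46, so 43^106 ≡ 46 (mod 61).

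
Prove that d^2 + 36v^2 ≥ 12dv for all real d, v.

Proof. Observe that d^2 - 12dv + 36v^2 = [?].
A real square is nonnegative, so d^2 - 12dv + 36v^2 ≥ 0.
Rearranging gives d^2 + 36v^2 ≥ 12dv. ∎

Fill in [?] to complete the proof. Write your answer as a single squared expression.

d^2 - 12dv + 36v^2 is a perfect-square trinomial: the outer terms are (d)^2 and (6v)^2, and the cross term is -2·d·6v.
So d^2 - 12dv + 36v^2 = (d - 6v)^2 ≥ 0.

(d - 6v)^2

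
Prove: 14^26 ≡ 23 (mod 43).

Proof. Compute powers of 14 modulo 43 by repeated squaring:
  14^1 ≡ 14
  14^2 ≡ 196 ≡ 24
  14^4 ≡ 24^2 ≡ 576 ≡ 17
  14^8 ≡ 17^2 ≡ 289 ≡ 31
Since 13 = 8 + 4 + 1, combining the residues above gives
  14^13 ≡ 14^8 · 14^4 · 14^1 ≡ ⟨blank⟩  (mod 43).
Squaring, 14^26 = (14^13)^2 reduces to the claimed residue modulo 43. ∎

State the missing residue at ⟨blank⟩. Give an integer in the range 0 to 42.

25

Multiply the listed residues: 31 · 17 · 14 = 527 → 7378.
Reducing modulo 43: 7378 = 171·43 + 25, so 14^13 ≡ 25.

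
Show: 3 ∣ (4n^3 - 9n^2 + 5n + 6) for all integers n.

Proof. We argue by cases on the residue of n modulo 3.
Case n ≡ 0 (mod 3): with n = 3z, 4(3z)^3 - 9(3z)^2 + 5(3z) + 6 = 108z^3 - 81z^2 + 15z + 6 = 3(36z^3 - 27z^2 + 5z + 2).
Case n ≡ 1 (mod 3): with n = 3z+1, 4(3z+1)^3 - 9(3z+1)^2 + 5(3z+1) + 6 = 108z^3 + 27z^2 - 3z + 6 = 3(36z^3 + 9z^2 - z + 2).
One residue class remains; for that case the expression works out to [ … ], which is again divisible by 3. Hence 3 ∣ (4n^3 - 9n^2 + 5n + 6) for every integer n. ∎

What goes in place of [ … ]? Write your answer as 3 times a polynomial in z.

3(36z^3 + 45z^2 + 17z + 4)

Only n ≡ 2 (mod 3) is unaccounted for. Put n = 3z+2:
4(3z+2)^3 - 9(3z+2)^2 + 5(3z+2) + 6 expands to 108z^3 + 135z^2 + 51z + 12,
and factoring out 3 leaves 3(36z^3 + 45z^2 + 17z + 4).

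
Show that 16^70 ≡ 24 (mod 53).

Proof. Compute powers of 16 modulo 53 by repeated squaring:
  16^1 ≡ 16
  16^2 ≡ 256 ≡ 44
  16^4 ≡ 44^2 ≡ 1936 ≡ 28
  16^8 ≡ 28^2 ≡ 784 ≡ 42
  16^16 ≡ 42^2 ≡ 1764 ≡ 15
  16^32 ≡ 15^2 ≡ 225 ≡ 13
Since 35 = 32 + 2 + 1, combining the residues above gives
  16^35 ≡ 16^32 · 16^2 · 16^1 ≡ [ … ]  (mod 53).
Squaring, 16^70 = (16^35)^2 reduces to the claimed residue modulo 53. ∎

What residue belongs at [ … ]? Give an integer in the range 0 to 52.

Multiply the listed residues: 13 · 44 · 16 = 572 → 9152.
Reducing modulo 53: 9152 = 172·53 + 36, so 16^35 ≡ 36.

36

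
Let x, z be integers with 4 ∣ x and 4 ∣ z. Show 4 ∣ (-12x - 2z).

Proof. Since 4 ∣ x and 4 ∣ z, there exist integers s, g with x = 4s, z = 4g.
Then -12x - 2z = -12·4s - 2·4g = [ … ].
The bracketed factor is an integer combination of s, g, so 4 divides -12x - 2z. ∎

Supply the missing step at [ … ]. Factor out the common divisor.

4(-2g - 12s)

Each term has a factor of 4: -12·4s - 2·4g = 4·(-2g - 12s).
Since -2g - 12s is an integer, 4 ∣ (-12x - 2z).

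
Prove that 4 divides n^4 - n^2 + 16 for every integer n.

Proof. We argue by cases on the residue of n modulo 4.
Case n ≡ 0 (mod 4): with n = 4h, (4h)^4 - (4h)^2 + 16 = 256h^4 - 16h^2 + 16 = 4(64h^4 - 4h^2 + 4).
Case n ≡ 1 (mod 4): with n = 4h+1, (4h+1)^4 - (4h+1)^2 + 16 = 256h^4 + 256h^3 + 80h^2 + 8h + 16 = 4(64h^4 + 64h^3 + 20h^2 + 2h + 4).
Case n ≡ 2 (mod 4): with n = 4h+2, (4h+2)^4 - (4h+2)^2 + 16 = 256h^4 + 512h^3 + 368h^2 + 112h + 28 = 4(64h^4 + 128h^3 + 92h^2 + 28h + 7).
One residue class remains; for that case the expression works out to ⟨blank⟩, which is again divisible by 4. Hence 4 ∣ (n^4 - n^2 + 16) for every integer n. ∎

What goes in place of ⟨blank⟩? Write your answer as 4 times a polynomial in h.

The residues treated are {0, 1, 2}, so the missing case is n ≡ 3 (mod 4); write n = 4h+3.
Then (4h+3)^4 - (4h+3)^2 + 16 = 256h^4 + 768h^3 + 848h^2 + 408h + 88 = 4(64h^4 + 192h^3 + 212h^2 + 102h + 22).

4(64h^4 + 192h^3 + 212h^2 + 102h + 22)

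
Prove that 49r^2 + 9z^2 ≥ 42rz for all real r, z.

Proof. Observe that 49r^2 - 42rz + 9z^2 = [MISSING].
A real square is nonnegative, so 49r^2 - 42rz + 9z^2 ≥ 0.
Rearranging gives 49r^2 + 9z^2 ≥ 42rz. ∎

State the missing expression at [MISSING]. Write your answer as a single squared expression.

(7r - 3z)^2

49r^2 - 42rz + 9z^2 is a perfect-square trinomial: the outer terms are (7r)^2 and (3z)^2, and the cross term is -2·7r·3z.
So 49r^2 - 42rz + 9z^2 = (7r - 3z)^2 ≥ 0.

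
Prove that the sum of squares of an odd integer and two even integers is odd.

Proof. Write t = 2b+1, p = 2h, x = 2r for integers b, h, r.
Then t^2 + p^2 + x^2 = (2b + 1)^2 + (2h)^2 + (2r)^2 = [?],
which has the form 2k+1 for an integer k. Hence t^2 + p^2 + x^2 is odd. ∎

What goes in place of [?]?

2(2b^2 + 2b + 2h^2 + 2r^2) + 1

Expanding: (2b + 1)^2 + (2h)^2 + (2r)^2 = 4b^2 + 4b + 4h^2 + 4r^2 + 1.
Every term except the constant is even, so this is 2(2b^2 + 2b + 2h^2 + 2r^2) + 1,
and 2b^2 + 2b + 2h^2 + 2r^2 ∈ ℤ gives the required form.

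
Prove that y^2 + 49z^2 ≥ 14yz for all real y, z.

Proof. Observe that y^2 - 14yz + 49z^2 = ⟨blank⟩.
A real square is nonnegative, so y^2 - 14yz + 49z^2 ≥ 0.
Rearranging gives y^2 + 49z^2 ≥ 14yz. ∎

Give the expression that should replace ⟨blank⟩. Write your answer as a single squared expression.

(y - 7z)^2

The leading and trailing coefficients are 1^2 and 7^2, and 14 = 2·1·7, so the trinomial is (y - 7z)^2.
Hence y^2 - 14yz + 49z^2 ≥ 0.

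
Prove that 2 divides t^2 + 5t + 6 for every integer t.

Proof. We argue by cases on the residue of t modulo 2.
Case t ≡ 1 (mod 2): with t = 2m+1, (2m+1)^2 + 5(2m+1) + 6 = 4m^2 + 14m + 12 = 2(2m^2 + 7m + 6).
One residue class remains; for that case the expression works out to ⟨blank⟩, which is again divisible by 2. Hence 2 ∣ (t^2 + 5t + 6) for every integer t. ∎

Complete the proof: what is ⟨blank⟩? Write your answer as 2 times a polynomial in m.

Only t ≡ 0 (mod 2) is unaccounted for. Put t = 2m:
(2m)^2 + 5(2m) + 6 expands to 4m^2 + 10m + 6,
and factoring out 2 leaves 2(2m^2 + 5m + 3).

2(2m^2 + 5m + 3)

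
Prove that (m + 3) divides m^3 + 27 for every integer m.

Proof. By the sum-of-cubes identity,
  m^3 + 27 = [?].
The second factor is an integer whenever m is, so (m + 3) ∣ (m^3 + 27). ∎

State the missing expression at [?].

(m + 3)(m^2 - 3m + 9)

a^3 + b^3 = (a + b)(a^2 - ab + b^2). With a = m, b = 3:
m^3 + 27 = (m + 3)(m^2 - 3m + 9).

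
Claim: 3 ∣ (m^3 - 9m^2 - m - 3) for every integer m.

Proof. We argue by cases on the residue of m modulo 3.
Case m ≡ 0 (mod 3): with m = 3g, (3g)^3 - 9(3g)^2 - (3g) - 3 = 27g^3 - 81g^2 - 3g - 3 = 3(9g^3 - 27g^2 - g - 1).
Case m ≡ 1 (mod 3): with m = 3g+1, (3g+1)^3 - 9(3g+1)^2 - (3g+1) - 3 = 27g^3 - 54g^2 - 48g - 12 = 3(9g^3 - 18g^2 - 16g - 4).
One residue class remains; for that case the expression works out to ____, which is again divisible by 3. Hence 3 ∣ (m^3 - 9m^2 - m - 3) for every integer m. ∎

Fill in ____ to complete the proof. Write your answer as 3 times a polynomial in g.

3(9g^3 - 9g^2 - 25g - 11)

Only m ≡ 2 (mod 3) is unaccounted for. Put m = 3g+2:
(3g+2)^3 - 9(3g+2)^2 - (3g+2) - 3 expands to 27g^3 - 27g^2 - 75g - 33,
and factoring out 3 leaves 3(9g^3 - 9g^2 - 25g - 11).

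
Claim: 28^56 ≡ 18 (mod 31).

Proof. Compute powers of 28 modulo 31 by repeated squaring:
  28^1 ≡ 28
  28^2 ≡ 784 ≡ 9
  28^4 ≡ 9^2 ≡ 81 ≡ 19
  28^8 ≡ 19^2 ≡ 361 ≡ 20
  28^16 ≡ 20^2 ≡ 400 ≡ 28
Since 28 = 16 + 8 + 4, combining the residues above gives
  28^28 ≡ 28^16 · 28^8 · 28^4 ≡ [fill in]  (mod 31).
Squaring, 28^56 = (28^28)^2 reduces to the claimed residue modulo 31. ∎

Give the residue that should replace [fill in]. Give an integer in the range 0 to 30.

7

28^16 · 28^8 · 28^4 ≡ 28 · 20 · 19 = 10640.
10640 mod 31 = 7, so 28^28 ≡ 7 (mod 31).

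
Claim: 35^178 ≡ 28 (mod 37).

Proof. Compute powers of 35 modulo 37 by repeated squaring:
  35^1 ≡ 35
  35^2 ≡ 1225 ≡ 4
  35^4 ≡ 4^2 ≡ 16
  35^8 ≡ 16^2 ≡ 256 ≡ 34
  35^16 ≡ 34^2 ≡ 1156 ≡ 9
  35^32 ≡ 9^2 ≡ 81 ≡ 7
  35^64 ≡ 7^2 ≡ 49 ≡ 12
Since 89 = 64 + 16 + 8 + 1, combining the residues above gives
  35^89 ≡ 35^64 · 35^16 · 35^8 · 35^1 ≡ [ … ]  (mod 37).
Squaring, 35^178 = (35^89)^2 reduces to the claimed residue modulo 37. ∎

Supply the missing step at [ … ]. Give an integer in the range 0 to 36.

19

Multiply the listed residues: 12 · 9 · 34 · 35 = 108 → 3672 → 128520.
Reducing modulo 37: 128520 = 3473·37 + 19, so 35^89 ≡ 19.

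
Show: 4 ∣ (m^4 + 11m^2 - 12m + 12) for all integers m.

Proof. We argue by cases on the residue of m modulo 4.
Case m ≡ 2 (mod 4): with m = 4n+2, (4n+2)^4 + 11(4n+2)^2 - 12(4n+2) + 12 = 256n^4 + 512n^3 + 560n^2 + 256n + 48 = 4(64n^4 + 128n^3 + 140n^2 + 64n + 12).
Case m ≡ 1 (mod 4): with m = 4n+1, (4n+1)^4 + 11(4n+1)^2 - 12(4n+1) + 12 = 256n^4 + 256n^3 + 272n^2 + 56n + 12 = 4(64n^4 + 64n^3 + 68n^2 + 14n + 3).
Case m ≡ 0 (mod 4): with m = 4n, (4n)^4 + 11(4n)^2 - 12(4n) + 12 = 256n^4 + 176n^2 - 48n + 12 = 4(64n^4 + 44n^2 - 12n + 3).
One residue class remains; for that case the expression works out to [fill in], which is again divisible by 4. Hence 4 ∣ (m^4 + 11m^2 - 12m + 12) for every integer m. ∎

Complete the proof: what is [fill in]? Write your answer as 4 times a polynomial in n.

The residues treated are {2, 1, 0}, so the missing case is m ≡ 3 (mod 4); write m = 4n+3.
Then (4n+3)^4 + 11(4n+3)^2 - 12(4n+3) + 12 = 256n^4 + 768n^3 + 1040n^2 + 648n + 156 = 4(64n^4 + 192n^3 + 260n^2 + 162n + 39).

4(64n^4 + 192n^3 + 260n^2 + 162n + 39)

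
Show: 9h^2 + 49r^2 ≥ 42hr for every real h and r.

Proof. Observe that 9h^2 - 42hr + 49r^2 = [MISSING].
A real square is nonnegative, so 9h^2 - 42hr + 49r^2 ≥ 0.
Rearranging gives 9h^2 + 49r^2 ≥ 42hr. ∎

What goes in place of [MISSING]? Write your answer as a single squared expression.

9h^2 - 42hr + 49r^2 is a perfect-square trinomial: the outer terms are (3h)^2 and (7r)^2, and the cross term is -2·3h·7r.
So 9h^2 - 42hr + 49r^2 = (3h - 7r)^2 ≥ 0.

(3h - 7r)^2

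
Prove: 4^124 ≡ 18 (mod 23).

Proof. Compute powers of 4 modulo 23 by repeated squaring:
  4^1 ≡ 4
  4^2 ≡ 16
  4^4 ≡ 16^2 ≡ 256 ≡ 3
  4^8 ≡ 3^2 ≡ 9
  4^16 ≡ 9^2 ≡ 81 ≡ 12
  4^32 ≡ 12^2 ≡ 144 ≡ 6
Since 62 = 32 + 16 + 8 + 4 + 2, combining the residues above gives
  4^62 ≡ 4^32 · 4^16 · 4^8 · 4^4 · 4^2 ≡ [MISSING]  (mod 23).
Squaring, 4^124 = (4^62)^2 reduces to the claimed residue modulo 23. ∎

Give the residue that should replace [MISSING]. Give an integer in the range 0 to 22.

4^32 · 4^16 · 4^8 · 4^4 · 4^2 ≡ 6 · 12 · 9 · 3 · 16 = 31104.
31104 mod 23 = 8, so 4^62 ≡ 8 (mod 23).

8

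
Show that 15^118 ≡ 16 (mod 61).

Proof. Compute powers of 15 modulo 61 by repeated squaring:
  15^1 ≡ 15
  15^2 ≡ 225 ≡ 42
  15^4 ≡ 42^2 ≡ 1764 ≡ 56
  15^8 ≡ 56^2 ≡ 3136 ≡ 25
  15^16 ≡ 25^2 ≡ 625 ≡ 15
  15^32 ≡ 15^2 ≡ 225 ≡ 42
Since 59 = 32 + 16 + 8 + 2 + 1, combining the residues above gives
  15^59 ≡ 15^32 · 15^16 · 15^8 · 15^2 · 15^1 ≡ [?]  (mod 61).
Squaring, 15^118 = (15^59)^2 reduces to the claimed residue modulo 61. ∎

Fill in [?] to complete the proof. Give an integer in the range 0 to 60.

57

15^32 · 15^16 · 15^8 · 15^2 · 15^1 ≡ 42 · 15 · 25 · 42 · 15 = 9922500.
9922500 mod 61 = 57, so 15^59 ≡ 57 (mod 61).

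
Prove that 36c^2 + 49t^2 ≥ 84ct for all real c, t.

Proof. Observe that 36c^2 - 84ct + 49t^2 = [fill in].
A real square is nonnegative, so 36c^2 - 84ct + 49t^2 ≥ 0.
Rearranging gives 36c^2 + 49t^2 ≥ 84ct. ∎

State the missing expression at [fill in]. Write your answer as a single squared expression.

36c^2 - 84ct + 49t^2 is a perfect-square trinomial: the outer terms are (6c)^2 and (7t)^2, and the cross term is -2·6c·7t.
So 36c^2 - 84ct + 49t^2 = (6c - 7t)^2 ≥ 0.

(6c - 7t)^2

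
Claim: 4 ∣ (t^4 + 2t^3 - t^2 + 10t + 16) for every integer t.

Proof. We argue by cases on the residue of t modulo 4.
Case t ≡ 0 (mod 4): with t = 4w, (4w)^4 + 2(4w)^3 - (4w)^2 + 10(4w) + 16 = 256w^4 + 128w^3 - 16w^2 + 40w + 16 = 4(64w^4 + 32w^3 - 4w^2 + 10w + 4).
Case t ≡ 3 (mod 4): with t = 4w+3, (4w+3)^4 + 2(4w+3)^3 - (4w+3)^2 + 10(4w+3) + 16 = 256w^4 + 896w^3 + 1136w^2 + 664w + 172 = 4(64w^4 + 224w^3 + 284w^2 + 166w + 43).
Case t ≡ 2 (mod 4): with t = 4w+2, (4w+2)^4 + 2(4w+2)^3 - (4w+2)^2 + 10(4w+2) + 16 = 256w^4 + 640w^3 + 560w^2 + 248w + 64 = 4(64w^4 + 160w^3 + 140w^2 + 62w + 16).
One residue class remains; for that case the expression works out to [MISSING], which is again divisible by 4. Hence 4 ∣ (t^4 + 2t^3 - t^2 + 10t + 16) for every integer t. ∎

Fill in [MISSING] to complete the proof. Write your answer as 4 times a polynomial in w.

The residues treated are {0, 3, 2}, so the missing case is t ≡ 1 (mod 4); write t = 4w+1.
Then (4w+1)^4 + 2(4w+1)^3 - (4w+1)^2 + 10(4w+1) + 16 = 256w^4 + 384w^3 + 176w^2 + 72w + 28 = 4(64w^4 + 96w^3 + 44w^2 + 18w + 7).

4(64w^4 + 96w^3 + 44w^2 + 18w + 7)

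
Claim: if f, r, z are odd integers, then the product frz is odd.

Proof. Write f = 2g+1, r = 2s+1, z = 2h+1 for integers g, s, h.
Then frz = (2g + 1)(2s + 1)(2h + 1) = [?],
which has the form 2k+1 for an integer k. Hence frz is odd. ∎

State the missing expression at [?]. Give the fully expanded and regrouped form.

2(4ghs + 2gh + 2gs + g + 2hs + h + s) + 1

Expanding: (2g + 1)(2s + 1)(2h + 1) = 8ghs + 4gh + 4gs + 2g + 4hs + 2h + 2s + 1.
Every term except the constant is even, so this is 2(4ghs + 2gh + 2gs + g + 2hs + h + s) + 1,
and 4ghs + 2gh + 2gs + g + 2hs + h + s ∈ ℤ gives the required form.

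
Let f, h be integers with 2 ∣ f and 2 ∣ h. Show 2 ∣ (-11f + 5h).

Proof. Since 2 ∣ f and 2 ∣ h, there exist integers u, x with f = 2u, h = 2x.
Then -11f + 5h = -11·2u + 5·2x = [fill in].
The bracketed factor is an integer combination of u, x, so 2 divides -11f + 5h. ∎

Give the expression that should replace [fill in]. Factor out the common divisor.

Pull the common 2 out of every term: -11·2u + 5·2x = 2(-11u + 5x).
-11u + 5x is an integer, which exhibits the divisibility.

2(-11u + 5x)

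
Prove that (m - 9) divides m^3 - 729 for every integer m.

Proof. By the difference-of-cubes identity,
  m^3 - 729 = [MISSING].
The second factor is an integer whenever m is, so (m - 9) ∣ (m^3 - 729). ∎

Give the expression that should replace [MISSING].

a^3 - b^3 = (a - b)(a^2 + ab + b^2). With a = m, b = 9:
m^3 - 729 = (m - 9)(m^2 + 9m + 81).

(m - 9)(m^2 + 9m + 81)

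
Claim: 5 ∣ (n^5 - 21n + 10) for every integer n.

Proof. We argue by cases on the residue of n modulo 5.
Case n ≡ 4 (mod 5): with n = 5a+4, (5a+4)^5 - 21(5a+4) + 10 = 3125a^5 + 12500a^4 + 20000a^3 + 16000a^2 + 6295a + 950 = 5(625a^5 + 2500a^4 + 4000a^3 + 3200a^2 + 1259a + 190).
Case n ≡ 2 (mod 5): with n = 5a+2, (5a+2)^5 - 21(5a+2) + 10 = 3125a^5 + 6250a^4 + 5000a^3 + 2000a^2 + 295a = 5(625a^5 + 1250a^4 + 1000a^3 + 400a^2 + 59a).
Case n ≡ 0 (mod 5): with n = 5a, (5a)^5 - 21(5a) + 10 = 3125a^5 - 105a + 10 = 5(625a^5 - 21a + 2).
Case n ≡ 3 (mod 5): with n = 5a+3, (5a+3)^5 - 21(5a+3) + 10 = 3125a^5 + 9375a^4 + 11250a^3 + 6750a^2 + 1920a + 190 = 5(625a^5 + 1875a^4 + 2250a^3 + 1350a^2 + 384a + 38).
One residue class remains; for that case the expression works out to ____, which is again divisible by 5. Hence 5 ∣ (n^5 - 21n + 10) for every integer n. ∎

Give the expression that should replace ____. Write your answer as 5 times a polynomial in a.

5(625a^5 + 625a^4 + 250a^3 + 50a^2 - 16a - 2)

The residues treated are {4, 2, 0, 3}, so the missing case is n ≡ 1 (mod 5); write n = 5a+1.
Then (5a+1)^5 - 21(5a+1) + 10 = 3125a^5 + 3125a^4 + 1250a^3 + 250a^2 - 80a - 10 = 5(625a^5 + 625a^4 + 250a^3 + 50a^2 - 16a - 2).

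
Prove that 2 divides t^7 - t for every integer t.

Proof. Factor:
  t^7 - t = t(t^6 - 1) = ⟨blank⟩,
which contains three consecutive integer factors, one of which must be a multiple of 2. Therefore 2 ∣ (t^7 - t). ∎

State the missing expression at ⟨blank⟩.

t^6 - 1 = (t^2 - 1)(t^4 + t^2 + 1), and t^2 - 1 = (t-1)(t+1).
So t(t^6 - 1) = (t - 1)t(t + 1)(t^4 + t^2 + 1).

(t - 1)t(t + 1)(t^4 + t^2 + 1)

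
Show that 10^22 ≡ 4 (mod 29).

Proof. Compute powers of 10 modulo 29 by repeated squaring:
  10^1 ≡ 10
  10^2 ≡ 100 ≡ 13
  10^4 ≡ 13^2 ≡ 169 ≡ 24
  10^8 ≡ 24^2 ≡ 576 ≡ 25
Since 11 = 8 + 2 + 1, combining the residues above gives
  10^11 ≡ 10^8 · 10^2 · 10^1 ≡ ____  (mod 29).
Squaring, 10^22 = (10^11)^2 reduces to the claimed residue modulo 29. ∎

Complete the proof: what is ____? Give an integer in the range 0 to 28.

Multiply the listed residues: 25 · 13 · 10 = 325 → 3250.
Reducing modulo 29: 3250 = 112·29 + 2, so 10^11 ≡ 2.

2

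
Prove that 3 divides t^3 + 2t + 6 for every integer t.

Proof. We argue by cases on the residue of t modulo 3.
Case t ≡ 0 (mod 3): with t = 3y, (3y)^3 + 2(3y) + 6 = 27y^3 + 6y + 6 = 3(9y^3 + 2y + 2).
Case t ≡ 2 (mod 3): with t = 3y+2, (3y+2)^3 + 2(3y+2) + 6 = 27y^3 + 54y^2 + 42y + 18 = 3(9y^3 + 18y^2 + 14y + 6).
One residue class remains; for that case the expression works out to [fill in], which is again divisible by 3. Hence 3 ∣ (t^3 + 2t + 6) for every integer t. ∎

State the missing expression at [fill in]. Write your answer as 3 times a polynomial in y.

3(9y^3 + 9y^2 + 5y + 3)

The residues treated are {0, 2}, so the missing case is t ≡ 1 (mod 3); write t = 3y+1.
Then (3y+1)^3 + 2(3y+1) + 6 = 27y^3 + 27y^2 + 15y + 9 = 3(9y^3 + 9y^2 + 5y + 3).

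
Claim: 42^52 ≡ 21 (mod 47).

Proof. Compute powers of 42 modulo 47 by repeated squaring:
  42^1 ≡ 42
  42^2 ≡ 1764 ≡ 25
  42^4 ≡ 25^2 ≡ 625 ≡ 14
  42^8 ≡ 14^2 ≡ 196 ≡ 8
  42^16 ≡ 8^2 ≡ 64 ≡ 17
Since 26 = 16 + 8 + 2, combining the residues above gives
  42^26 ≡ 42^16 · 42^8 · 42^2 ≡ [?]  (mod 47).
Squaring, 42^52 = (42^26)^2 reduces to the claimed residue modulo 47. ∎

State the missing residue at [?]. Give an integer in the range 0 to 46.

Multiply the listed residues: 17 · 8 · 25 = 136 → 3400.
Reducing modulo 47: 3400 = 72·47 + 16, so 42^26 ≡ 16.

16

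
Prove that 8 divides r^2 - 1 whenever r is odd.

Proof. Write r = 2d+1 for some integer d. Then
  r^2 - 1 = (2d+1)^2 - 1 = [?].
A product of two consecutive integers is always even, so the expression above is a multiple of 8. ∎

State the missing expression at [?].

(2d+1)^2 - 1 = 4d^2 + 4d + 1 - 1 = 4d^2 + 4d = 4d(d+1).
Since d and d+1 are consecutive, d(d+1) is even, and 4·(even) is a multiple of 8.

4d(d + 1)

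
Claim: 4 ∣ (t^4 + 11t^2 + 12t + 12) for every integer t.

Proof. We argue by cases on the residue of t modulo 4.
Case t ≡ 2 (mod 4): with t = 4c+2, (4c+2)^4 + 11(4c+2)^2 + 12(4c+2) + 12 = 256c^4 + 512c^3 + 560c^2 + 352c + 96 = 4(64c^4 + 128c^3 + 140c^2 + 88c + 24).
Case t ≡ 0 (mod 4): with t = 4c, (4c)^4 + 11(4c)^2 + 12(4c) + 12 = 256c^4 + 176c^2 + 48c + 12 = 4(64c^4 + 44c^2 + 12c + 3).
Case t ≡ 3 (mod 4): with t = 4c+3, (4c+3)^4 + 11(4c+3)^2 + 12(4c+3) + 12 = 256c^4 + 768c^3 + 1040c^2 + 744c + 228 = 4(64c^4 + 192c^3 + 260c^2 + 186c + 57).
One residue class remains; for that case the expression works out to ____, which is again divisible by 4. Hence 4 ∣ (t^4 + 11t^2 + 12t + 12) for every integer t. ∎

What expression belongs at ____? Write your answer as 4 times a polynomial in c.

4(64c^4 + 64c^3 + 68c^2 + 38c + 9)

Only t ≡ 1 (mod 4) is unaccounted for. Put t = 4c+1:
(4c+1)^4 + 11(4c+1)^2 + 12(4c+1) + 12 expands to 256c^4 + 256c^3 + 272c^2 + 152c + 36,
and factoring out 4 leaves 4(64c^4 + 64c^3 + 68c^2 + 38c + 9).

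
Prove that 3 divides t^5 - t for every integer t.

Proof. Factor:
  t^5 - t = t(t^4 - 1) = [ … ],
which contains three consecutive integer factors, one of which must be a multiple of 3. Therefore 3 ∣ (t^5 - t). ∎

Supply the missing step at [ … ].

t^4 - 1 = (t^2 - 1)(t^2 + 1), and t^2 - 1 = (t-1)(t+1).
So t(t^4 - 1) = (t - 1)t(t + 1)(t^2 + 1).

(t - 1)t(t + 1)(t^2 + 1)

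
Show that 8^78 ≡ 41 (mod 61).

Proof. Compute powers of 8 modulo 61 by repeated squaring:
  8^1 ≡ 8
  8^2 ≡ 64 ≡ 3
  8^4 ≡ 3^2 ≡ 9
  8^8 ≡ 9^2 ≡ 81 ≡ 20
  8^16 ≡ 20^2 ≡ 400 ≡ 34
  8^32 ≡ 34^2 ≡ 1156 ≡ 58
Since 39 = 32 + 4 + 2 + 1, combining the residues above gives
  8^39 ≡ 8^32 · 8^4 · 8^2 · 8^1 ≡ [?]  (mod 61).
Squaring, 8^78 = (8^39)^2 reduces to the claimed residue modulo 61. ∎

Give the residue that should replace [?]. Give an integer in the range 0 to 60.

23

8^32 · 8^4 · 8^2 · 8^1 ≡ 58 · 9 · 3 · 8 = 12528.
12528 mod 61 = 23, so 8^39 ≡ 23 (mod 61).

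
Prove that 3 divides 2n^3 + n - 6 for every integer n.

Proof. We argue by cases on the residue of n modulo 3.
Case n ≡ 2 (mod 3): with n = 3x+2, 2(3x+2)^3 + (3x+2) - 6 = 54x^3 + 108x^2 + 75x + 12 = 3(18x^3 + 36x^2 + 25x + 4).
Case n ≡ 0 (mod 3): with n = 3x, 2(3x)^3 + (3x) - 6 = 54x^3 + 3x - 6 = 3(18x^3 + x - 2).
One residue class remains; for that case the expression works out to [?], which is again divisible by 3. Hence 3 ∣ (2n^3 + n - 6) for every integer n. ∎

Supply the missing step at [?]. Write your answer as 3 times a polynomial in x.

3(18x^3 + 18x^2 + 7x - 1)

The residues treated are {2, 0}, so the missing case is n ≡ 1 (mod 3); write n = 3x+1.
Then 2(3x+1)^3 + (3x+1) - 6 = 54x^3 + 54x^2 + 21x - 3 = 3(18x^3 + 18x^2 + 7x - 1).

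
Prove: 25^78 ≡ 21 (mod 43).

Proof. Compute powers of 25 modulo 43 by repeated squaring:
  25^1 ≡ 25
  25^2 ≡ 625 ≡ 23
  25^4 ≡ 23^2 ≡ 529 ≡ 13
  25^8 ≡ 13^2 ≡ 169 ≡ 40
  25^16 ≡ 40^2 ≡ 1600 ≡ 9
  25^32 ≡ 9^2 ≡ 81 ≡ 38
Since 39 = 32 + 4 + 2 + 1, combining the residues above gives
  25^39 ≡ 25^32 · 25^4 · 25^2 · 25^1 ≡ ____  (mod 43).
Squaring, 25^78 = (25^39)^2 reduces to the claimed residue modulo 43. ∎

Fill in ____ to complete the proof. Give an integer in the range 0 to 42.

25^32 · 25^4 · 25^2 · 25^1 ≡ 38 · 13 · 23 · 25 = 284050.
284050 mod 43 = 35, so 25^39 ≡ 35 (mod 43).

35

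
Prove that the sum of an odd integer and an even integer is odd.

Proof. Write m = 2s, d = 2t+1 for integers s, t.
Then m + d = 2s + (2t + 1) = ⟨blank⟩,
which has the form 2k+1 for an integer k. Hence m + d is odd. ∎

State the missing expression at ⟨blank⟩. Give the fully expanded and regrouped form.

2(s + t) + 1

Expanding: 2s + (2t + 1) = 2s + 2t + 1.
Every term except the constant is even, so this is 2(s + t) + 1,
and s + t ∈ ℤ gives the required form.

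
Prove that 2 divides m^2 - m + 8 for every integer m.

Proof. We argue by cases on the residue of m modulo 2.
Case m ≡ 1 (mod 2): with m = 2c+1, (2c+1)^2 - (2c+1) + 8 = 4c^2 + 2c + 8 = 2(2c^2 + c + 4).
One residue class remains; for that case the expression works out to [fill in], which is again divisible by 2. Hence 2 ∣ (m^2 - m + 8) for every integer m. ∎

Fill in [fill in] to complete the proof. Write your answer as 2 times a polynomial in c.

2(2c^2 - c + 4)

The residues treated are {1}, so the missing case is m ≡ 0 (mod 2); write m = 2c.
Then (2c)^2 - (2c) + 8 = 4c^2 - 2c + 8 = 2(2c^2 - c + 4).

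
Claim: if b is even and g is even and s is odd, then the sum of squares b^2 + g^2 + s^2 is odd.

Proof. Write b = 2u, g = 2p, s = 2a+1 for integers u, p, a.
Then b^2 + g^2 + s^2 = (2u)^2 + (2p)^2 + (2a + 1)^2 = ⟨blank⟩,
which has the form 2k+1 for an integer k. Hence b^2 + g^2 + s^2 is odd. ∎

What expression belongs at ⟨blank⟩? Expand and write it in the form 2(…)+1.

(2u)^2 + (2p)^2 + (2a + 1)^2 = 4a^2 + 4a + 4p^2 + 4u^2 + 1
= 2(2a^2 + 2a + 2p^2 + 2u^2) + 1.
Since 2a^2 + 2a + 2p^2 + 2u^2 is an integer, the sum of squares is of the form 2k+1 for an integer k.

2(2a^2 + 2a + 2p^2 + 2u^2) + 1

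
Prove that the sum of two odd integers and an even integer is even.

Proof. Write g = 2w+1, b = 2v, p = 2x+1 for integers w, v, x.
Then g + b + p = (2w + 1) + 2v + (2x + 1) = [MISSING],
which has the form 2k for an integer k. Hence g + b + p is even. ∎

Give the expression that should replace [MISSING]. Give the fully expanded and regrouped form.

Expanding: (2w + 1) + 2v + (2x + 1) = 2v + 2w + 2x + 2.
Every term is even; pulling out the factor of 2 gives 2(v + w + x + 1).

2(v + w + x + 1)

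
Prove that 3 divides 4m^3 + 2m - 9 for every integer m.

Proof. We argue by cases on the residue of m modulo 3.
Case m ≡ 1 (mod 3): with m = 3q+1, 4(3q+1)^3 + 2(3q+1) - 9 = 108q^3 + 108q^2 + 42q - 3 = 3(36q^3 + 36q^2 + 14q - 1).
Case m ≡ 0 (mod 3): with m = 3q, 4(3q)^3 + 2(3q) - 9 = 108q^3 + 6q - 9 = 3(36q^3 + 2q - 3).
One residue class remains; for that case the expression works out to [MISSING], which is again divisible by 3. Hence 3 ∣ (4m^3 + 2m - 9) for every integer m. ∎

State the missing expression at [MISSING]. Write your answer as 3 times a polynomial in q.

The residues treated are {1, 0}, so the missing case is m ≡ 2 (mod 3); write m = 3q+2.
Then 4(3q+2)^3 + 2(3q+2) - 9 = 108q^3 + 216q^2 + 150q + 27 = 3(36q^3 + 72q^2 + 50q + 9).

3(36q^3 + 72q^2 + 50q + 9)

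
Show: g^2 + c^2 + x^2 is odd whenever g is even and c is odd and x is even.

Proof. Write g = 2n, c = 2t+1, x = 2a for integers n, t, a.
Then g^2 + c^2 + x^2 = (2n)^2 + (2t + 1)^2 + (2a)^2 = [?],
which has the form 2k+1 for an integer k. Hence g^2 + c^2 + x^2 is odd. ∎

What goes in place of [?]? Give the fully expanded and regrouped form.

2(2a^2 + 2n^2 + 2t^2 + 2t) + 1

(2n)^2 + (2t + 1)^2 + (2a)^2 = 4a^2 + 4n^2 + 4t^2 + 4t + 1
= 2(2a^2 + 2n^2 + 2t^2 + 2t) + 1.
Since 2a^2 + 2n^2 + 2t^2 + 2t is an integer, the sum of squares is of the form 2k+1 for an integer k.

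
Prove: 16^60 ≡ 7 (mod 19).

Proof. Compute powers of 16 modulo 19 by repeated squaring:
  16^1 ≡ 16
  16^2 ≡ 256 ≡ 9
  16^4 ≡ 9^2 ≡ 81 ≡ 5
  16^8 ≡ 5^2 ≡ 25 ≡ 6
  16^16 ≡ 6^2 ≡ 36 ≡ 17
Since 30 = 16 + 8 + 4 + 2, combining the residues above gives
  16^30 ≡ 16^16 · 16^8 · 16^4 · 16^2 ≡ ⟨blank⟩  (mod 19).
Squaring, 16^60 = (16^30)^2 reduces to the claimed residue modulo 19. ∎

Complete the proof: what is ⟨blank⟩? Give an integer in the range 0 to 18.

16^16 · 16^8 · 16^4 · 16^2 ≡ 17 · 6 · 5 · 9 = 4590.
4590 mod 19 = 11, so 16^30 ≡ 11 (mod 19).

11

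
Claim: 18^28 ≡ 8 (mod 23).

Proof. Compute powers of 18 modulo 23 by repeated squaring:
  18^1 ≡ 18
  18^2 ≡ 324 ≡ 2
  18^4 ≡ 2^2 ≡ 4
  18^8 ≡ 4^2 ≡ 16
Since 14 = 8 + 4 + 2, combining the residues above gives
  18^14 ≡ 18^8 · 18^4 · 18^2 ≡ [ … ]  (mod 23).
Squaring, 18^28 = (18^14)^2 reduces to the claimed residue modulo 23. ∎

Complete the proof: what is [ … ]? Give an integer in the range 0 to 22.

13

Multiply the listed residues: 16 · 4 · 2 = 64 → 128.
Reducing modulo 23: 128 = 5·23 + 13, so 18^14 ≡ 13.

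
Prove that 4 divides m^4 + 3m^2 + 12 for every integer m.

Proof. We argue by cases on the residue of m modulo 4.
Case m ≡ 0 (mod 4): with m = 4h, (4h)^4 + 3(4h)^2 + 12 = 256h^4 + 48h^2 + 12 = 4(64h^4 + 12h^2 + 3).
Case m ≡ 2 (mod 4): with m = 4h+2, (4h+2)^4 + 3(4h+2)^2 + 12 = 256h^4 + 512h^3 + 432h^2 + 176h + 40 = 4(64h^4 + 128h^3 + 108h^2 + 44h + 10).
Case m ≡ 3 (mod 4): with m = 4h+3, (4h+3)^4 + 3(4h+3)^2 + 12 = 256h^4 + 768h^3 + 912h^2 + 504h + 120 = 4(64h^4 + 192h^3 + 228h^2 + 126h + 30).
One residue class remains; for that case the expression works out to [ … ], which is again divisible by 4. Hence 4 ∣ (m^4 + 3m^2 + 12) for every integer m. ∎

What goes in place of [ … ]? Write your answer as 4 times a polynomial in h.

The residues treated are {0, 2, 3}, so the missing case is m ≡ 1 (mod 4); write m = 4h+1.
Then (4h+1)^4 + 3(4h+1)^2 + 12 = 256h^4 + 256h^3 + 144h^2 + 40h + 16 = 4(64h^4 + 64h^3 + 36h^2 + 10h + 4).

4(64h^4 + 64h^3 + 36h^2 + 10h + 4)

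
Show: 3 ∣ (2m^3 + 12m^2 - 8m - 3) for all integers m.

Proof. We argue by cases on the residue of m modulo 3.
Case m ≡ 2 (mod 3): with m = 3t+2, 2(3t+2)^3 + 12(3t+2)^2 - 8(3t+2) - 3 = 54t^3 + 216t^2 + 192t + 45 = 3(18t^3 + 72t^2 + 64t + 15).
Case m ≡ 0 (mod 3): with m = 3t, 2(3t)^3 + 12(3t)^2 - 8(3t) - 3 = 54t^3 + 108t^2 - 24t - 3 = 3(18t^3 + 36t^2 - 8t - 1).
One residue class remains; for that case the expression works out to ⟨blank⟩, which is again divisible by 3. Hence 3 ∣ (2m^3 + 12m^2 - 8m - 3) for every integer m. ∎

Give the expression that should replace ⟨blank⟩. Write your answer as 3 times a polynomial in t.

The residues treated are {2, 0}, so the missing case is m ≡ 1 (mod 3); write m = 3t+1.
Then 2(3t+1)^3 + 12(3t+1)^2 - 8(3t+1) - 3 = 54t^3 + 162t^2 + 66t + 3 = 3(18t^3 + 54t^2 + 22t + 1).

3(18t^3 + 54t^2 + 22t + 1)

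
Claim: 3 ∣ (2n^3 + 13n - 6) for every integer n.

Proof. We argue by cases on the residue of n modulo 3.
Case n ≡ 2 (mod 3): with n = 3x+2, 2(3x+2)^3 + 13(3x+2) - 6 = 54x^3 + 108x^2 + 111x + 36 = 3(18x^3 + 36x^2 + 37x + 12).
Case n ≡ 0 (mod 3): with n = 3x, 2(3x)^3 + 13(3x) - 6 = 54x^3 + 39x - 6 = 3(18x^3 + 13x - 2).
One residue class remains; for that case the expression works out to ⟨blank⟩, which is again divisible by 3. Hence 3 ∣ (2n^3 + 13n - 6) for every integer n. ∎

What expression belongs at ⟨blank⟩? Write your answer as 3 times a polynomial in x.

Only n ≡ 1 (mod 3) is unaccounted for. Put n = 3x+1:
2(3x+1)^3 + 13(3x+1) - 6 expands to 54x^3 + 54x^2 + 57x + 9,
and factoring out 3 leaves 3(18x^3 + 18x^2 + 19x + 3).

3(18x^3 + 18x^2 + 19x + 3)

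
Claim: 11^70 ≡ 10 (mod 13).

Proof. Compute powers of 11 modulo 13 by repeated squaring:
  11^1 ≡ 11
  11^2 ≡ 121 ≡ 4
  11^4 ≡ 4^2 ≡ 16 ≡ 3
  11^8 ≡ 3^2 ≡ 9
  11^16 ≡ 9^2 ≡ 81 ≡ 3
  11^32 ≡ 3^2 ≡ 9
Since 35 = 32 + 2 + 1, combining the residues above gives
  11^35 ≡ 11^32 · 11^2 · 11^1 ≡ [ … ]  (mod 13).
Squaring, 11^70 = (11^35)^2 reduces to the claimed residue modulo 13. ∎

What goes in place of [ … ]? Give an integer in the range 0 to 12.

6

Multiply the listed residues: 9 · 4 · 11 = 36 → 396.
Reducing modulo 13: 396 = 30·13 + 6, so 11^35 ≡ 6.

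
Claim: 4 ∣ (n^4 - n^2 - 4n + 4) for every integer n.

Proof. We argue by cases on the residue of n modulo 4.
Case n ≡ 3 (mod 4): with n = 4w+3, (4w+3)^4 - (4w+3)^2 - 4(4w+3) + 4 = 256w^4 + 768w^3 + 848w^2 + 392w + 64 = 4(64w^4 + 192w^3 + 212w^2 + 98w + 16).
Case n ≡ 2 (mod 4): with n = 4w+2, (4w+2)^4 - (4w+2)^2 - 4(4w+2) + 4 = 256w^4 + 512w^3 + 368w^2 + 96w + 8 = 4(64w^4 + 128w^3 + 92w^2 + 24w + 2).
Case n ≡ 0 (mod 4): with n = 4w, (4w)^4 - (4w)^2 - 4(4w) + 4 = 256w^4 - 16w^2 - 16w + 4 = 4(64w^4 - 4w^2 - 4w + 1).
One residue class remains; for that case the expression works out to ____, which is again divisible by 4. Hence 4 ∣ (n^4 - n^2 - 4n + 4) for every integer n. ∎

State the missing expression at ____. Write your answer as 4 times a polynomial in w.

Only n ≡ 1 (mod 4) is unaccounted for. Put n = 4w+1:
(4w+1)^4 - (4w+1)^2 - 4(4w+1) + 4 expands to 256w^4 + 256w^3 + 80w^2 - 8w,
and factoring out 4 leaves 4(64w^4 + 64w^3 + 20w^2 - 2w).

4(64w^4 + 64w^3 + 20w^2 - 2w)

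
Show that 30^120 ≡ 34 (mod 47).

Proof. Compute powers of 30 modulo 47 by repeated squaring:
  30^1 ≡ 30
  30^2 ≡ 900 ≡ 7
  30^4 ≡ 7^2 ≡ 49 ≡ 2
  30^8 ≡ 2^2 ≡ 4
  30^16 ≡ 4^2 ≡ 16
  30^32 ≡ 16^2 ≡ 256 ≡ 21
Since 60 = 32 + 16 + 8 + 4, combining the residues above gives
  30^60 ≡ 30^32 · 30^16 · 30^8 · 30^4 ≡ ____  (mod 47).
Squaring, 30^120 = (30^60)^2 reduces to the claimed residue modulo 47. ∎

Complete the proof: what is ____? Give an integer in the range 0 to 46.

9

30^32 · 30^16 · 30^8 · 30^4 ≡ 21 · 16 · 4 · 2 = 2688.
2688 mod 47 = 9, so 30^60 ≡ 9 (mod 47).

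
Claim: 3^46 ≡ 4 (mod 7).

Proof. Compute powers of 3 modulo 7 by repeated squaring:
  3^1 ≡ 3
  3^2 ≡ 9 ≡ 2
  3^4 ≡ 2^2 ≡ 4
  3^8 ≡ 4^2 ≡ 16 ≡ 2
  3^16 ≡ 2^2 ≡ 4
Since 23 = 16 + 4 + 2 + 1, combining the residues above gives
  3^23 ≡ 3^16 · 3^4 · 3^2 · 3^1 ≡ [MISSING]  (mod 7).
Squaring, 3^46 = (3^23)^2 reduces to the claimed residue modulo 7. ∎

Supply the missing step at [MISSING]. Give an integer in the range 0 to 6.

5

Multiply the listed residues: 4 · 4 · 2 · 3 = 16 → 32 → 96.
Reducing modulo 7: 96 = 13·7 + 5, so 3^23 ≡ 5.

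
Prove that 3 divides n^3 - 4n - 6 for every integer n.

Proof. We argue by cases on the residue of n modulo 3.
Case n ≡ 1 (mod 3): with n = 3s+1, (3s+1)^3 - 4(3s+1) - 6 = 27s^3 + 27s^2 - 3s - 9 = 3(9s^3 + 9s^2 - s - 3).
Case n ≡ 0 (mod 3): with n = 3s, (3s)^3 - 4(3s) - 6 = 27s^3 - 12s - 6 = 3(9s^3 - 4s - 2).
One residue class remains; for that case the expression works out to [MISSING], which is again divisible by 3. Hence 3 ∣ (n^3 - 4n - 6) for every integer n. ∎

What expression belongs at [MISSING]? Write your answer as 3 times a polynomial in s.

3(9s^3 + 18s^2 + 8s - 2)

The residues treated are {1, 0}, so the missing case is n ≡ 2 (mod 3); write n = 3s+2.
Then (3s+2)^3 - 4(3s+2) - 6 = 27s^3 + 54s^2 + 24s - 6 = 3(9s^3 + 18s^2 + 8s - 2).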